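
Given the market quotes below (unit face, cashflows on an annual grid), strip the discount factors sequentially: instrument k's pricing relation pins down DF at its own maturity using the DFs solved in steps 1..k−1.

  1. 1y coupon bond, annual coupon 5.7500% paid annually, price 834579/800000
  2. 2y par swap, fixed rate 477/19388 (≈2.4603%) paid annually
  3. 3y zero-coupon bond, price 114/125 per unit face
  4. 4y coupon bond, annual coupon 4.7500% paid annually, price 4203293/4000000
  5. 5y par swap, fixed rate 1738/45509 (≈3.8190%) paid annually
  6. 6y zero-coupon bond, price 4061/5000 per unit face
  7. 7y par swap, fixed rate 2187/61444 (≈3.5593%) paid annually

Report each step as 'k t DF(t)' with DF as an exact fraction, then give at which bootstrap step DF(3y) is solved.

step 1 [1y] bond c/1=23/400: DF=(834579/800000 − 23/400·(0))/(1+23/400) = 1973/2000 ≈ 0.986500
step 2 [2y] swap r/1=477/19388: DF=(1 − 477/19388·(0.986500))/(1+477/19388) = 9523/10000 ≈ 0.952300
step 3 [3y] zero: DF = P = 114/125 ≈ 0.912000
step 4 [4y] bond c/1=19/400: DF=(4203293/4000000 − 19/400·(0.986500+0.952300+0.912000))/(1+19/400) = 8739/10000 ≈ 0.873900
step 5 [5y] swap r/1=1738/45509: DF=(1 − 1738/45509·(0.986500+0.952300+0.912000+0.873900))/(1+1738/45509) = 4131/5000 ≈ 0.826200
step 6 [6y] zero: DF = P = 4061/5000 ≈ 0.812200
step 7 [7y] swap r/1=2187/61444: DF=(1 − 2187/61444·(0.986500+0.952300+0.912000+0.873900+0.826200+0.812200))/(1+2187/61444) = 7813/10000 ≈ 0.781300

1 1 1973/2000
2 2 9523/10000
3 3 114/125
4 4 8739/10000
5 5 4131/5000
6 6 4061/5000
7 7 7813/10000
DF(3y) is solved at step 3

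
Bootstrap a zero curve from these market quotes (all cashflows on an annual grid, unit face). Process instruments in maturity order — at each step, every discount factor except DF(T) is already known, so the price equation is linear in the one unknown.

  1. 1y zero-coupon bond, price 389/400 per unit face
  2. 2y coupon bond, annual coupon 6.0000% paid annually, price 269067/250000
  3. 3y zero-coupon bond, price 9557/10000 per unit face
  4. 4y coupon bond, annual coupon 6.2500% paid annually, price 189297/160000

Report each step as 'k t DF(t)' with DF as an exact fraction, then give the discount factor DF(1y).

1 1 389/400
2 2 9603/10000
3 3 9557/10000
4 4 2359/2500
DF(1y) = 389/400 ≈ 0.972500

step 1 [1y] zero: DF = P = 389/400 ≈ 0.972500
step 2 [2y] bond c/1=3/50: DF=(269067/250000 − 3/50·(0.972500))/(1+3/50) = 9603/10000 ≈ 0.960300
step 3 [3y] zero: DF = P = 9557/10000 ≈ 0.955700
step 4 [4y] bond c/1=1/16: DF=(189297/160000 − 1/16·(0.972500+0.960300+0.955700))/(1+1/16) = 2359/2500 ≈ 0.943600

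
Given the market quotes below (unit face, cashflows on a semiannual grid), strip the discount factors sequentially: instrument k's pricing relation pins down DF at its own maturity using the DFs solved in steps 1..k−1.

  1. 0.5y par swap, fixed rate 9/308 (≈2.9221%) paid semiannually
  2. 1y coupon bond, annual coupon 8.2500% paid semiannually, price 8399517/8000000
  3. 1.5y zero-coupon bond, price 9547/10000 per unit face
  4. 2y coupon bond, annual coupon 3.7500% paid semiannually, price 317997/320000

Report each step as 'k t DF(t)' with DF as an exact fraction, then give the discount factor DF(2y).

step 1 [0.5y] swap r/2=9/616: DF=(1 − 9/616·(0))/(1+9/616) = 616/625 ≈ 0.985600
step 2 [1y] bond c/2=33/800: DF=(8399517/8000000 − 33/800·(0.985600))/(1+33/800) = 9693/10000 ≈ 0.969300
step 3 [1.5y] zero: DF = P = 9547/10000 ≈ 0.954700
step 4 [2y] bond c/2=3/160: DF=(317997/320000 − 3/160·(0.985600+0.969300+0.954700))/(1+3/160) = 9219/10000 ≈ 0.921900

1 1/2 616/625
2 1 9693/10000
3 3/2 9547/10000
4 2 9219/10000
DF(2y) = 9219/10000 ≈ 0.921900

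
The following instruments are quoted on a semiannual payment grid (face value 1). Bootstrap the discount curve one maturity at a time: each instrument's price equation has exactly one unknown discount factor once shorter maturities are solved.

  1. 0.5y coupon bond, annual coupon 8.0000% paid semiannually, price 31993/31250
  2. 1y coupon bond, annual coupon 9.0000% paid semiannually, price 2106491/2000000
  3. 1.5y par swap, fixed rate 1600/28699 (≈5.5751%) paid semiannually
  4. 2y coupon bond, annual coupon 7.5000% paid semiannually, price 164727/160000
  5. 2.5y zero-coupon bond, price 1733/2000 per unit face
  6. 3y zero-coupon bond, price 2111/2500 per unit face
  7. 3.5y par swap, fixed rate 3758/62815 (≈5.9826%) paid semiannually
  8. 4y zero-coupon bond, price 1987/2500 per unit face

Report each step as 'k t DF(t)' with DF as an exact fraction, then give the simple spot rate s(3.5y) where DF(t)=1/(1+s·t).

step 1 [0.5y] bond c/2=1/25: DF=(31993/31250 − 1/25·(0))/(1+1/25) = 2461/2500 ≈ 0.984400
step 2 [1y] bond c/2=9/200: DF=(2106491/2000000 − 9/200·(0.984400))/(1+9/200) = 1931/2000 ≈ 0.965500
step 3 [1.5y] swap r/2=800/28699: DF=(1 − 800/28699·(0.984400+0.965500))/(1+800/28699) = 23/25 ≈ 0.920000
step 4 [2y] bond c/2=3/80: DF=(164727/160000 − 3/80·(0.984400+0.965500+0.920000))/(1+3/80) = 4443/5000 ≈ 0.888600
step 5 [2.5y] zero: DF = P = 1733/2000 ≈ 0.866500
step 6 [3y] zero: DF = P = 2111/2500 ≈ 0.844400
step 7 [3.5y] swap r/2=1879/62815: DF=(1 − 1879/62815·(0.984400+0.965500+0.920000+0.888600+0.866500+0.844400))/(1+1879/62815) = 8121/10000 ≈ 0.812100
step 8 [4y] zero: DF = P = 1987/2500 ≈ 0.794800

1 1/2 2461/2500
2 1 1931/2000
3 3/2 23/25
4 2 4443/5000
5 5/2 1733/2000
6 3 2111/2500
7 7/2 8121/10000
8 4 1987/2500
s(3.5y) = (1/(8121/10000) − 1)/(7/2) = 3758/56847 ≈ 6.6107%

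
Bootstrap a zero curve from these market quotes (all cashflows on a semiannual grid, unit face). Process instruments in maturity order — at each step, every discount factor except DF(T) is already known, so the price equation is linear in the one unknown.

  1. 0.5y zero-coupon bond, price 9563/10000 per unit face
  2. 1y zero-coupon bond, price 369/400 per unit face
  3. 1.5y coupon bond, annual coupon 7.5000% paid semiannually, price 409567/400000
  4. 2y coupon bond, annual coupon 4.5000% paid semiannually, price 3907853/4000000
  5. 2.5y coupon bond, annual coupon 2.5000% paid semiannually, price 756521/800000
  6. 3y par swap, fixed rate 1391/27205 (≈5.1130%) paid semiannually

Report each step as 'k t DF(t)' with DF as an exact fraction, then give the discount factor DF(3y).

1 1/2 9563/10000
2 1 369/400
3 3/2 919/1000
4 2 8939/10000
5 5/2 2221/2500
6 3 8609/10000
DF(3y) = 8609/10000 ≈ 0.860900

step 1 [0.5y] zero: DF = P = 9563/10000 ≈ 0.956300
step 2 [1y] zero: DF = P = 369/400 ≈ 0.922500
step 3 [1.5y] bond c/2=3/80: DF=(409567/400000 − 3/80·(0.956300+0.922500))/(1+3/80) = 919/1000 ≈ 0.919000
step 4 [2y] bond c/2=9/400: DF=(3907853/4000000 − 9/400·(0.956300+0.922500+0.919000))/(1+9/400) = 8939/10000 ≈ 0.893900
step 5 [2.5y] bond c/2=1/80: DF=(756521/800000 − 1/80·(0.956300+0.922500+0.919000+0.893900))/(1+1/80) = 2221/2500 ≈ 0.888400
step 6 [3y] swap r/2=1391/54410: DF=(1 − 1391/54410·(0.956300+0.922500+0.919000+0.893900+0.888400))/(1+1391/54410) = 8609/10000 ≈ 0.860900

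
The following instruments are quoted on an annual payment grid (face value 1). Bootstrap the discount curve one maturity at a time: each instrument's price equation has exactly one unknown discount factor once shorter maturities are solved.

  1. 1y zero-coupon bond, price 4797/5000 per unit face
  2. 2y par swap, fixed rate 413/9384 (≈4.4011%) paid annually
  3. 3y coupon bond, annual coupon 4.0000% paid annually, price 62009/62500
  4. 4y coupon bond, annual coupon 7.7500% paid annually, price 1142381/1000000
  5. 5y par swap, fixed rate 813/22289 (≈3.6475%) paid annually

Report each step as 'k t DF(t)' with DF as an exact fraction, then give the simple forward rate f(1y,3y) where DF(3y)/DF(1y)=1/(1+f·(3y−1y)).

step 1 [1y] zero: DF = P = 4797/5000 ≈ 0.959400
step 2 [2y] swap r/1=413/9384: DF=(1 − 413/9384·(0.959400))/(1+413/9384) = 4587/5000 ≈ 0.917400
step 3 [3y] bond c/1=1/25: DF=(62009/62500 − 1/25·(0.959400+0.917400))/(1+1/25) = 4409/5000 ≈ 0.881800
step 4 [4y] bond c/1=31/400: DF=(1142381/1000000 − 31/400·(0.959400+0.917400+0.881800))/(1+31/400) = 4309/5000 ≈ 0.861800
step 5 [5y] swap r/1=813/22289: DF=(1 − 813/22289·(0.959400+0.917400+0.881800+0.861800))/(1+813/22289) = 4187/5000 ≈ 0.837400

1 1 4797/5000
2 2 4587/5000
3 3 4409/5000
4 4 4309/5000
5 5 4187/5000
f(1y,3y) = ((4797/5000)/(4409/5000) − 1)/(2) = 194/4409 ≈ 4.4001%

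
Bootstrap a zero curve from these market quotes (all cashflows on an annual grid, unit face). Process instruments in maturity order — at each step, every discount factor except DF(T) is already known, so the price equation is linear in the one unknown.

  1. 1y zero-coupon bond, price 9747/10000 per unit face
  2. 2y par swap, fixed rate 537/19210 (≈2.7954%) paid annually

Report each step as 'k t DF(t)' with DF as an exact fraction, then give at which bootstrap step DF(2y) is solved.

step 1 [1y] zero: DF = P = 9747/10000 ≈ 0.974700
step 2 [2y] swap r/1=537/19210: DF=(1 − 537/19210·(0.974700))/(1+537/19210) = 9463/10000 ≈ 0.946300

1 1 9747/10000
2 2 9463/10000
DF(2y) is solved at step 2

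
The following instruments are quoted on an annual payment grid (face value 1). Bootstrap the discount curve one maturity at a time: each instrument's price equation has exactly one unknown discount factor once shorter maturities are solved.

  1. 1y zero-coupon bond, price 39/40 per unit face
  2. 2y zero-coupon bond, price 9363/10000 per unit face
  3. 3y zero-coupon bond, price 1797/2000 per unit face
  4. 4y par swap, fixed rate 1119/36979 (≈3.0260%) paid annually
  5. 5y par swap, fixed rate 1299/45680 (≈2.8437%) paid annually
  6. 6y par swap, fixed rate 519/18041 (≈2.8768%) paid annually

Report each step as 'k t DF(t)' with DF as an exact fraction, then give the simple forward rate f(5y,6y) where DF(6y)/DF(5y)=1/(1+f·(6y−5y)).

step 1 [1y] zero: DF = P = 39/40 ≈ 0.975000
step 2 [2y] zero: DF = P = 9363/10000 ≈ 0.936300
step 3 [3y] zero: DF = P = 1797/2000 ≈ 0.898500
step 4 [4y] swap r/1=1119/36979: DF=(1 − 1119/36979·(0.975000+0.936300+0.898500))/(1+1119/36979) = 8881/10000 ≈ 0.888100
step 5 [5y] swap r/1=1299/45680: DF=(1 − 1299/45680·(0.975000+0.936300+0.898500+0.888100))/(1+1299/45680) = 8701/10000 ≈ 0.870100
step 6 [6y] swap r/1=519/18041: DF=(1 − 519/18041·(0.975000+0.936300+0.898500+0.888100+0.870100))/(1+519/18041) = 8443/10000 ≈ 0.844300

1 1 39/40
2 2 9363/10000
3 3 1797/2000
4 4 8881/10000
5 5 8701/10000
6 6 8443/10000
f(5y,6y) = ((8701/10000)/(8443/10000) − 1)/(1) = 258/8443 ≈ 3.0558%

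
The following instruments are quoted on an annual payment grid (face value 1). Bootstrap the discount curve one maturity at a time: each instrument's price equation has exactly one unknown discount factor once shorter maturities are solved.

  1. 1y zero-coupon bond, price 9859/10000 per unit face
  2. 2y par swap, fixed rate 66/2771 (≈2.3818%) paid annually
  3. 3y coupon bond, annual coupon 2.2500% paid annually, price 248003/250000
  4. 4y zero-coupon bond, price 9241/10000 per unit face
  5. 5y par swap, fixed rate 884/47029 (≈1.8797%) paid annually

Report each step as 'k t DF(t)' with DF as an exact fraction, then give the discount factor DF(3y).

1 1 9859/10000
2 2 4769/5000
3 3 371/400
4 4 9241/10000
5 5 2279/2500
DF(3y) = 371/400 ≈ 0.927500

step 1 [1y] zero: DF = P = 9859/10000 ≈ 0.985900
step 2 [2y] swap r/1=66/2771: DF=(1 − 66/2771·(0.985900))/(1+66/2771) = 4769/5000 ≈ 0.953800
step 3 [3y] bond c/1=9/400: DF=(248003/250000 − 9/400·(0.985900+0.953800))/(1+9/400) = 371/400 ≈ 0.927500
step 4 [4y] zero: DF = P = 9241/10000 ≈ 0.924100
step 5 [5y] swap r/1=884/47029: DF=(1 − 884/47029·(0.985900+0.953800+0.927500+0.924100))/(1+884/47029) = 2279/2500 ≈ 0.911600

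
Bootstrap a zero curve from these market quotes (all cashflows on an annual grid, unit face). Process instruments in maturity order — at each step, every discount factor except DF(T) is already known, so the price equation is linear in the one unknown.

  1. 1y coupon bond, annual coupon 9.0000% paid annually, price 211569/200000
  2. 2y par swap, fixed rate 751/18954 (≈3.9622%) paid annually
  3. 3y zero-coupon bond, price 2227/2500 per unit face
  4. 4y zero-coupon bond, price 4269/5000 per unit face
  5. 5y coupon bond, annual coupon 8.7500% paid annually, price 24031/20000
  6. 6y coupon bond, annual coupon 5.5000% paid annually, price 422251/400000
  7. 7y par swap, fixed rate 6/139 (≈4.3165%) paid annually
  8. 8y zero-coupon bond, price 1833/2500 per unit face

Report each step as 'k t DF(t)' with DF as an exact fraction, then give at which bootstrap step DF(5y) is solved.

step 1 [1y] bond c/1=9/100: DF=(211569/200000 − 9/100·(0))/(1+9/100) = 1941/2000 ≈ 0.970500
step 2 [2y] swap r/1=751/18954: DF=(1 − 751/18954·(0.970500))/(1+751/18954) = 9249/10000 ≈ 0.924900
step 3 [3y] zero: DF = P = 2227/2500 ≈ 0.890800
step 4 [4y] zero: DF = P = 4269/5000 ≈ 0.853800
step 5 [5y] bond c/1=7/80: DF=(24031/20000 − 7/80·(0.970500+0.924900+0.890800+0.853800))/(1+7/80) = 203/250 ≈ 0.812000
step 6 [6y] bond c/1=11/200: DF=(422251/400000 − 11/200·(0.970500+0.924900+0.890800+0.853800+0.812000))/(1+11/200) = 1537/2000 ≈ 0.768500
step 7 [7y] swap r/1=6/139: DF=(1 − 6/139·(0.970500+0.924900+0.890800+0.853800+0.812000+0.768500))/(1+6/139) = 3713/5000 ≈ 0.742600
step 8 [8y] zero: DF = P = 1833/2500 ≈ 0.733200

1 1 1941/2000
2 2 9249/10000
3 3 2227/2500
4 4 4269/5000
5 5 203/250
6 6 1537/2000
7 7 3713/5000
8 8 1833/2500
DF(5y) is solved at step 5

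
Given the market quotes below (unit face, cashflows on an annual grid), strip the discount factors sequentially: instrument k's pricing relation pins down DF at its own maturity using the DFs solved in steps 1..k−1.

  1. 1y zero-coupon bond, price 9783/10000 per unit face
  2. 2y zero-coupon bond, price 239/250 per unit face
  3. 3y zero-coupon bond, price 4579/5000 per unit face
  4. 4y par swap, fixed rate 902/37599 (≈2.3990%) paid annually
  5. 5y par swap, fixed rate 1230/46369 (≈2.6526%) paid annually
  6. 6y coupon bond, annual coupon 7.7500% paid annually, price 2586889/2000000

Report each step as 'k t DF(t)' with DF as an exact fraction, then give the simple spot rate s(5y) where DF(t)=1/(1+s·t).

1 1 9783/10000
2 2 239/250
3 3 4579/5000
4 4 4549/5000
5 5 877/1000
6 6 8669/10000
s(5y) = (1/(877/1000) − 1)/(5) = 123/4385 ≈ 2.8050%

step 1 [1y] zero: DF = P = 9783/10000 ≈ 0.978300
step 2 [2y] zero: DF = P = 239/250 ≈ 0.956000
step 3 [3y] zero: DF = P = 4579/5000 ≈ 0.915800
step 4 [4y] swap r/1=902/37599: DF=(1 − 902/37599·(0.978300+0.956000+0.915800))/(1+902/37599) = 4549/5000 ≈ 0.909800
step 5 [5y] swap r/1=1230/46369: DF=(1 − 1230/46369·(0.978300+0.956000+0.915800+0.909800))/(1+1230/46369) = 877/1000 ≈ 0.877000
step 6 [6y] bond c/1=31/400: DF=(2586889/2000000 − 31/400·(0.978300+0.956000+0.915800+0.909800+0.877000))/(1+31/400) = 8669/10000 ≈ 0.866900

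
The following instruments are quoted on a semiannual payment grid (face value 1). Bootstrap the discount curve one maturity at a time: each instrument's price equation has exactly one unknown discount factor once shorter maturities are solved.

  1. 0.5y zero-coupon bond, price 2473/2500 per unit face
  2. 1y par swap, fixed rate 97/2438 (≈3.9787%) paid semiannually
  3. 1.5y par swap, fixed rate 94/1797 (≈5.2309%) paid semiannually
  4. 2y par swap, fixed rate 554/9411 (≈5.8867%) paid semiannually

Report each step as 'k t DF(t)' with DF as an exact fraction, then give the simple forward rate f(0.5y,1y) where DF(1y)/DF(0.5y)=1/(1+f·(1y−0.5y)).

1 1/2 2473/2500
2 1 2403/2500
3 3/2 578/625
4 2 2223/2500
f(0.5y,1y) = ((2473/2500)/(2403/2500) − 1)/(1/2) = 140/2403 ≈ 5.8261%

step 1 [0.5y] zero: DF = P = 2473/2500 ≈ 0.989200
step 2 [1y] swap r/2=97/4876: DF=(1 − 97/4876·(0.989200))/(1+97/4876) = 2403/2500 ≈ 0.961200
step 3 [1.5y] swap r/2=47/1797: DF=(1 − 47/1797·(0.989200+0.961200))/(1+47/1797) = 578/625 ≈ 0.924800
step 4 [2y] swap r/2=277/9411: DF=(1 − 277/9411·(0.989200+0.961200+0.924800))/(1+277/9411) = 2223/2500 ≈ 0.889200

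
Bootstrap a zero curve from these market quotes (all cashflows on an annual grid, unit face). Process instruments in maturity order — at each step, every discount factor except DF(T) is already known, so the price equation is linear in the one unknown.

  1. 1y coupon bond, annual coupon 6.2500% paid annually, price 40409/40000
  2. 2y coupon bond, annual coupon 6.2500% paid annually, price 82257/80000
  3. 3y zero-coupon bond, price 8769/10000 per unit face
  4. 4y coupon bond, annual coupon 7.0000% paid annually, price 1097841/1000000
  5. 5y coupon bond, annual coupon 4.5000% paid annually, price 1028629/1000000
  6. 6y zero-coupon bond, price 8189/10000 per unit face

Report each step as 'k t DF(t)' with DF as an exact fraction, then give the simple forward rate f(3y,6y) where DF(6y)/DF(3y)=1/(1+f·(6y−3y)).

step 1 [1y] bond c/1=1/16: DF=(40409/40000 − 1/16·(0))/(1+1/16) = 2377/2500 ≈ 0.950800
step 2 [2y] bond c/1=1/16: DF=(82257/80000 − 1/16·(0.950800))/(1+1/16) = 4559/5000 ≈ 0.911800
step 3 [3y] zero: DF = P = 8769/10000 ≈ 0.876900
step 4 [4y] bond c/1=7/100: DF=(1097841/1000000 − 7/100·(0.950800+0.911800+0.876900))/(1+7/100) = 2117/2500 ≈ 0.846800
step 5 [5y] bond c/1=9/200: DF=(1028629/1000000 − 9/200·(0.950800+0.911800+0.876900+0.846800))/(1+9/200) = 8299/10000 ≈ 0.829900
step 6 [6y] zero: DF = P = 8189/10000 ≈ 0.818900

1 1 2377/2500
2 2 4559/5000
3 3 8769/10000
4 4 2117/2500
5 5 8299/10000
6 6 8189/10000
f(3y,6y) = ((8769/10000)/(8189/10000) − 1)/(3) = 580/24567 ≈ 2.3609%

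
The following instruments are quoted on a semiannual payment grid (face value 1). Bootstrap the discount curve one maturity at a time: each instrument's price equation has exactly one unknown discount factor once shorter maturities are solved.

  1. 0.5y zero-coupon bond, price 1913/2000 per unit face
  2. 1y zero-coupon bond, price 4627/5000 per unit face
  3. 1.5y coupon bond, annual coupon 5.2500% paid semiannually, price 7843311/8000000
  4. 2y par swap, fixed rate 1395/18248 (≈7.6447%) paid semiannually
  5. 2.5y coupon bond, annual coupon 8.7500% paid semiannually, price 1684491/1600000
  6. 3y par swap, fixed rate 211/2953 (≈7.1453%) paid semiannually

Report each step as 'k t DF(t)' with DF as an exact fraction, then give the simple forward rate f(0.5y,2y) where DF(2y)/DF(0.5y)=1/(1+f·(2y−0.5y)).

step 1 [0.5y] zero: DF = P = 1913/2000 ≈ 0.956500
step 2 [1y] zero: DF = P = 4627/5000 ≈ 0.925400
step 3 [1.5y] bond c/2=21/800: DF=(7843311/8000000 − 21/800·(0.956500+0.925400))/(1+21/800) = 567/625 ≈ 0.907200
step 4 [2y] swap r/2=1395/36496: DF=(1 − 1395/36496·(0.956500+0.925400+0.907200))/(1+1395/36496) = 1721/2000 ≈ 0.860500
step 5 [2.5y] bond c/2=7/160: DF=(1684491/1600000 − 7/160·(0.956500+0.925400+0.907200+0.860500))/(1+7/160) = 8557/10000 ≈ 0.855700
step 6 [3y] swap r/2=211/5906: DF=(1 − 211/5906·(0.956500+0.925400+0.907200+0.860500+0.855700))/(1+211/5906) = 8101/10000 ≈ 0.810100

1 1/2 1913/2000
2 1 4627/5000
3 3/2 567/625
4 2 1721/2000
5 5/2 8557/10000
6 3 8101/10000
f(0.5y,2y) = ((1913/2000)/(1721/2000) − 1)/(3/2) = 128/1721 ≈ 7.4375%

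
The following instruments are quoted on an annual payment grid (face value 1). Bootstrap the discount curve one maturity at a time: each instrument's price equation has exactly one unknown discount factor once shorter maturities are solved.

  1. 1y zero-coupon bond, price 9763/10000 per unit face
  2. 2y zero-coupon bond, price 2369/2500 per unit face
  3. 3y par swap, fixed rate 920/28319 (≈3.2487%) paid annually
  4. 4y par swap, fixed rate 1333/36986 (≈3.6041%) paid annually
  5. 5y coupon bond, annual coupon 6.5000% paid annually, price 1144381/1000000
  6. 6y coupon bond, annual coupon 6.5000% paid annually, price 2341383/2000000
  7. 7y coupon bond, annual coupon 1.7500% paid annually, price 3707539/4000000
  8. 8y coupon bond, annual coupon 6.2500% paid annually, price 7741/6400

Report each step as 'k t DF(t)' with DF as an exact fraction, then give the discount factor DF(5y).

step 1 [1y] zero: DF = P = 9763/10000 ≈ 0.976300
step 2 [2y] zero: DF = P = 2369/2500 ≈ 0.947600
step 3 [3y] swap r/1=920/28319: DF=(1 − 920/28319·(0.976300+0.947600))/(1+920/28319) = 227/250 ≈ 0.908000
step 4 [4y] swap r/1=1333/36986: DF=(1 − 1333/36986·(0.976300+0.947600+0.908000))/(1+1333/36986) = 8667/10000 ≈ 0.866700
step 5 [5y] bond c/1=13/200: DF=(1144381/1000000 − 13/200·(0.976300+0.947600+0.908000+0.866700))/(1+13/200) = 1061/1250 ≈ 0.848800
step 6 [6y] bond c/1=13/200: DF=(2341383/2000000 − 13/200·(0.976300+0.947600+0.908000+0.866700+0.848800))/(1+13/200) = 8217/10000 ≈ 0.821700
step 7 [7y] bond c/1=7/400: DF=(3707539/4000000 − 7/400·(0.976300+0.947600+0.908000+0.866700+0.848800+0.821700))/(1+7/400) = 4093/5000 ≈ 0.818600
step 8 [8y] bond c/1=1/16: DF=(7741/6400 − 1/16·(0.976300+0.947600+0.908000+0.866700+0.848800+0.821700+0.818600))/(1+1/16) = 484/625 ≈ 0.774400

1 1 9763/10000
2 2 2369/2500
3 3 227/250
4 4 8667/10000
5 5 1061/1250
6 6 8217/10000
7 7 4093/5000
8 8 484/625
DF(5y) = 1061/1250 ≈ 0.848800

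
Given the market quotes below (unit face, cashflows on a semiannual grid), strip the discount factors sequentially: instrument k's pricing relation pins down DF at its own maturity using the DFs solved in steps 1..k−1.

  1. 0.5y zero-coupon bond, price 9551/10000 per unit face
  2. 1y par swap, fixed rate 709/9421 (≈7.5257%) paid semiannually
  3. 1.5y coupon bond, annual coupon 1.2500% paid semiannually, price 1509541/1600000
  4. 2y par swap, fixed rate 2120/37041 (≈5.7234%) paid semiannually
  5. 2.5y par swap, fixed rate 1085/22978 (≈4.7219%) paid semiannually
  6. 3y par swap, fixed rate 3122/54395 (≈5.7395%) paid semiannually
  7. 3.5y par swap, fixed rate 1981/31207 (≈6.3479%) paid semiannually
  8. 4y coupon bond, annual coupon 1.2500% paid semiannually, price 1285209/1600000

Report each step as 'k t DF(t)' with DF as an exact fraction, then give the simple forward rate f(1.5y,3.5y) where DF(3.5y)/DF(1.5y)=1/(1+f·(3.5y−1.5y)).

1 1/2 9551/10000
2 1 9291/10000
3 3/2 9259/10000
4 2 447/500
5 5/2 1783/2000
6 3 8439/10000
7 7/2 8019/10000
8 4 1519/2000
f(1.5y,3.5y) = ((9259/10000)/(8019/10000) − 1)/(2) = 620/8019 ≈ 7.7316%

step 1 [0.5y] zero: DF = P = 9551/10000 ≈ 0.955100
step 2 [1y] swap r/2=709/18842: DF=(1 − 709/18842·(0.955100))/(1+709/18842) = 9291/10000 ≈ 0.929100
step 3 [1.5y] bond c/2=1/160: DF=(1509541/1600000 − 1/160·(0.955100+0.929100))/(1+1/160) = 9259/10000 ≈ 0.925900
step 4 [2y] swap r/2=1060/37041: DF=(1 − 1060/37041·(0.955100+0.929100+0.925900))/(1+1060/37041) = 447/500 ≈ 0.894000
step 5 [2.5y] swap r/2=1085/45956: DF=(1 − 1085/45956·(0.955100+0.929100+0.925900+0.894000))/(1+1085/45956) = 1783/2000 ≈ 0.891500
step 6 [3y] swap r/2=1561/54395: DF=(1 − 1561/54395·(0.955100+0.929100+0.925900+0.894000+0.891500))/(1+1561/54395) = 8439/10000 ≈ 0.843900
step 7 [3.5y] swap r/2=1981/62414: DF=(1 − 1981/62414·(0.955100+0.929100+0.925900+0.894000+0.891500+0.843900))/(1+1981/62414) = 8019/10000 ≈ 0.801900
step 8 [4y] bond c/2=1/160: DF=(1285209/1600000 − 1/160·(0.955100+0.929100+0.925900+0.894000+0.891500+0.843900+0.801900))/(1+1/160) = 1519/2000 ≈ 0.759500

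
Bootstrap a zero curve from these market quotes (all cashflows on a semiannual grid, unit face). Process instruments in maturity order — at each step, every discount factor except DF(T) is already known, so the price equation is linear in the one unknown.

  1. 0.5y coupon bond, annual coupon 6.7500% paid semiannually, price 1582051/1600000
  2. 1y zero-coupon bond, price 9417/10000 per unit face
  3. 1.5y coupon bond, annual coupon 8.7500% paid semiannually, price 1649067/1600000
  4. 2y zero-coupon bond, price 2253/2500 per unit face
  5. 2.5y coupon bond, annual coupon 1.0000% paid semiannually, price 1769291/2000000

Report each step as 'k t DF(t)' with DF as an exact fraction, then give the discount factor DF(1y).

step 1 [0.5y] bond c/2=27/800: DF=(1582051/1600000 − 27/800·(0))/(1+27/800) = 1913/2000 ≈ 0.956500
step 2 [1y] zero: DF = P = 9417/10000 ≈ 0.941700
step 3 [1.5y] bond c/2=7/160: DF=(1649067/1600000 − 7/160·(0.956500+0.941700))/(1+7/160) = 9079/10000 ≈ 0.907900
step 4 [2y] zero: DF = P = 2253/2500 ≈ 0.901200
step 5 [2.5y] bond c/2=1/200: DF=(1769291/2000000 − 1/200·(0.956500+0.941700+0.907900+0.901200))/(1+1/200) = 4309/5000 ≈ 0.861800

1 1/2 1913/2000
2 1 9417/10000
3 3/2 9079/10000
4 2 2253/2500
5 5/2 4309/5000
DF(1y) = 9417/10000 ≈ 0.941700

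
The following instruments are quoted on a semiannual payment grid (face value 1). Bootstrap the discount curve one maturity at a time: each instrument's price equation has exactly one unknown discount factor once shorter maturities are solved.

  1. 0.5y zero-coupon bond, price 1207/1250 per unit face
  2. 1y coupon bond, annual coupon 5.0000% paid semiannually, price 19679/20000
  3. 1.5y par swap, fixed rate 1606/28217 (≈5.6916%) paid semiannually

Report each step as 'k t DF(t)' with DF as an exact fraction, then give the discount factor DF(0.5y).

1 1/2 1207/1250
2 1 2341/2500
3 3/2 9197/10000
DF(0.5y) = 1207/1250 ≈ 0.965600

step 1 [0.5y] zero: DF = P = 1207/1250 ≈ 0.965600
step 2 [1y] bond c/2=1/40: DF=(19679/20000 − 1/40·(0.965600))/(1+1/40) = 2341/2500 ≈ 0.936400
step 3 [1.5y] swap r/2=803/28217: DF=(1 − 803/28217·(0.965600+0.936400))/(1+803/28217) = 9197/10000 ≈ 0.919700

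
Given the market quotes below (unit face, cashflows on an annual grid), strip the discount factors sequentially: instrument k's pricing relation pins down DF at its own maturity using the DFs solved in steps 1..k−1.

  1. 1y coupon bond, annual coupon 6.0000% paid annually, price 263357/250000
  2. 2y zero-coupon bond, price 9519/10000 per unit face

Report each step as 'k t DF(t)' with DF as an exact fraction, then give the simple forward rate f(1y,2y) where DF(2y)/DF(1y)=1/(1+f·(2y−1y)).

1 1 4969/5000
2 2 9519/10000
f(1y,2y) = ((4969/5000)/(9519/10000) − 1)/(1) = 419/9519 ≈ 4.4017%

step 1 [1y] bond c/1=3/50: DF=(263357/250000 − 3/50·(0))/(1+3/50) = 4969/5000 ≈ 0.993800
step 2 [2y] zero: DF = P = 9519/10000 ≈ 0.951900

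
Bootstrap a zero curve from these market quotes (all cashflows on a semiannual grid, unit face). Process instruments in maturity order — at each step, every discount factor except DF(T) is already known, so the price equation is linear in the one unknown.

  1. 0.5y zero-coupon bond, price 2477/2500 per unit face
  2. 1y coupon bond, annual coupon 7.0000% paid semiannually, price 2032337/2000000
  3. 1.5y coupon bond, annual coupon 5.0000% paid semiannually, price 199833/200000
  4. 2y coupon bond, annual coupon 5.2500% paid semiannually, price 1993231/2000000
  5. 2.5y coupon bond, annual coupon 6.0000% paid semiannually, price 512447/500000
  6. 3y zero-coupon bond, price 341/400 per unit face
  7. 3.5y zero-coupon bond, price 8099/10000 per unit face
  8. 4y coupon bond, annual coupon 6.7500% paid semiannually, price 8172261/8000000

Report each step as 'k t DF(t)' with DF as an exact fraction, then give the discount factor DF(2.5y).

step 1 [0.5y] zero: DF = P = 2477/2500 ≈ 0.990800
step 2 [1y] bond c/2=7/200: DF=(2032337/2000000 − 7/200·(0.990800))/(1+7/200) = 9483/10000 ≈ 0.948300
step 3 [1.5y] bond c/2=1/40: DF=(199833/200000 − 1/40·(0.990800+0.948300))/(1+1/40) = 371/400 ≈ 0.927500
step 4 [2y] bond c/2=21/800: DF=(1993231/2000000 − 21/800·(0.990800+0.948300+0.927500))/(1+21/800) = 4489/5000 ≈ 0.897800
step 5 [2.5y] bond c/2=3/100: DF=(512447/500000 − 3/100·(0.990800+0.948300+0.927500+0.897800))/(1+3/100) = 4427/5000 ≈ 0.885400
step 6 [3y] zero: DF = P = 341/400 ≈ 0.852500
step 7 [3.5y] zero: DF = P = 8099/10000 ≈ 0.809900
step 8 [4y] bond c/2=27/800: DF=(8172261/8000000 − 27/800·(0.990800+0.948300+0.927500+0.897800+0.885400+0.852500+0.809900))/(1+27/800) = 7821/10000 ≈ 0.782100

1 1/2 2477/2500
2 1 9483/10000
3 3/2 371/400
4 2 4489/5000
5 5/2 4427/5000
6 3 341/400
7 7/2 8099/10000
8 4 7821/10000
DF(2.5y) = 4427/5000 ≈ 0.885400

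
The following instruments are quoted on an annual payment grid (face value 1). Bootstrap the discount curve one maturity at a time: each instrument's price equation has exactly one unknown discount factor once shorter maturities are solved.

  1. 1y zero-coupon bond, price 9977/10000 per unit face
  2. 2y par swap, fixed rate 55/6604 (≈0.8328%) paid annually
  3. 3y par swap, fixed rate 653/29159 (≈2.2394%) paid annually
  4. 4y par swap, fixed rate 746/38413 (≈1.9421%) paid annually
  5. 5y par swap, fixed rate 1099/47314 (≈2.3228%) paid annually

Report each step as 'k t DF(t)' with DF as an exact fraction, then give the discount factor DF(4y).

1 1 9977/10000
2 2 1967/2000
3 3 9347/10000
4 4 4627/5000
5 5 8901/10000
DF(4y) = 4627/5000 ≈ 0.925400

step 1 [1y] zero: DF = P = 9977/10000 ≈ 0.997700
step 2 [2y] swap r/1=55/6604: DF=(1 − 55/6604·(0.997700))/(1+55/6604) = 1967/2000 ≈ 0.983500
step 3 [3y] swap r/1=653/29159: DF=(1 − 653/29159·(0.997700+0.983500))/(1+653/29159) = 9347/10000 ≈ 0.934700
step 4 [4y] swap r/1=746/38413: DF=(1 − 746/38413·(0.997700+0.983500+0.934700))/(1+746/38413) = 4627/5000 ≈ 0.925400
step 5 [5y] swap r/1=1099/47314: DF=(1 − 1099/47314·(0.997700+0.983500+0.934700+0.925400))/(1+1099/47314) = 8901/10000 ≈ 0.890100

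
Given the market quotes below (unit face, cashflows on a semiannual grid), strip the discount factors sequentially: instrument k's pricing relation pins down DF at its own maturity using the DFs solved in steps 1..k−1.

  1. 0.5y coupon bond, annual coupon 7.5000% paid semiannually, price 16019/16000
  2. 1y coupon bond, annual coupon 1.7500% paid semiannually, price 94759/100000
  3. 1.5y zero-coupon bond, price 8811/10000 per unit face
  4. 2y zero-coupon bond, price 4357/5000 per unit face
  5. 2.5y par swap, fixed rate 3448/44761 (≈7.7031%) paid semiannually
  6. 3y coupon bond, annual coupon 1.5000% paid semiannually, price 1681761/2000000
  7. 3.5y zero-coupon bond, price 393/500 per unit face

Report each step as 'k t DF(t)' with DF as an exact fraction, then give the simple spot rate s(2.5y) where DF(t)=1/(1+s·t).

1 1/2 193/200
2 1 931/1000
3 3/2 8811/10000
4 2 4357/5000
5 5/2 2069/2500
6 3 8013/10000
7 7/2 393/500
s(2.5y) = (1/(2069/2500) − 1)/(5/2) = 862/10345 ≈ 8.3325%

step 1 [0.5y] bond c/2=3/80: DF=(16019/16000 − 3/80·(0))/(1+3/80) = 193/200 ≈ 0.965000
step 2 [1y] bond c/2=7/800: DF=(94759/100000 − 7/800·(0.965000))/(1+7/800) = 931/1000 ≈ 0.931000
step 3 [1.5y] zero: DF = P = 8811/10000 ≈ 0.881100
step 4 [2y] zero: DF = P = 4357/5000 ≈ 0.871400
step 5 [2.5y] swap r/2=1724/44761: DF=(1 − 1724/44761·(0.965000+0.931000+0.881100+0.871400))/(1+1724/44761) = 2069/2500 ≈ 0.827600
step 6 [3y] bond c/2=3/400: DF=(1681761/2000000 − 3/400·(0.965000+0.931000+0.881100+0.871400+0.827600))/(1+3/400) = 8013/10000 ≈ 0.801300
step 7 [3.5y] zero: DF = P = 393/500 ≈ 0.786000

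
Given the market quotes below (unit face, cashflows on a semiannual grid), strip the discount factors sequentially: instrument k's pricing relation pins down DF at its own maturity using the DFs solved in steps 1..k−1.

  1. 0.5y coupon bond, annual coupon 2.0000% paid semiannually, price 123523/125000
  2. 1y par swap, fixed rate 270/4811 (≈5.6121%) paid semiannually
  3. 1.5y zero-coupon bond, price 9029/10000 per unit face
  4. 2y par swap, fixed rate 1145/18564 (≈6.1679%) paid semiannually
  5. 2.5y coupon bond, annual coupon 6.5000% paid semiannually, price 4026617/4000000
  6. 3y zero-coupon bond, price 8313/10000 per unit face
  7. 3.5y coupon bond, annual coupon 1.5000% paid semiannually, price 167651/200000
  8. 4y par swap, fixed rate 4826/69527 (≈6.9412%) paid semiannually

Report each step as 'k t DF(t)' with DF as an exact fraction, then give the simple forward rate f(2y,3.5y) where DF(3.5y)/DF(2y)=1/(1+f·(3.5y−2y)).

step 1 [0.5y] bond c/2=1/100: DF=(123523/125000 − 1/100·(0))/(1+1/100) = 1223/1250 ≈ 0.978400
step 2 [1y] swap r/2=135/4811: DF=(1 − 135/4811·(0.978400))/(1+135/4811) = 473/500 ≈ 0.946000
step 3 [1.5y] zero: DF = P = 9029/10000 ≈ 0.902900
step 4 [2y] swap r/2=1145/37128: DF=(1 − 1145/37128·(0.978400+0.946000+0.902900))/(1+1145/37128) = 1771/2000 ≈ 0.885500
step 5 [2.5y] bond c/2=13/400: DF=(4026617/4000000 − 13/400·(0.978400+0.946000+0.902900+0.885500))/(1+13/400) = 8581/10000 ≈ 0.858100
step 6 [3y] zero: DF = P = 8313/10000 ≈ 0.831300
step 7 [3.5y] bond c/2=3/400: DF=(167651/200000 − 3/400·(0.978400+0.946000+0.902900+0.885500+0.858100+0.831300))/(1+3/400) = 3959/5000 ≈ 0.791800
step 8 [4y] swap r/2=2413/69527: DF=(1 − 2413/69527·(0.978400+0.946000+0.902900+0.885500+0.858100+0.831300+0.791800))/(1+2413/69527) = 7587/10000 ≈ 0.758700

1 1/2 1223/1250
2 1 473/500
3 3/2 9029/10000
4 2 1771/2000
5 5/2 8581/10000
6 3 8313/10000
7 7/2 3959/5000
8 4 7587/10000
f(2y,3.5y) = ((1771/2000)/(3959/5000) − 1)/(3/2) = 937/11877 ≈ 7.8892%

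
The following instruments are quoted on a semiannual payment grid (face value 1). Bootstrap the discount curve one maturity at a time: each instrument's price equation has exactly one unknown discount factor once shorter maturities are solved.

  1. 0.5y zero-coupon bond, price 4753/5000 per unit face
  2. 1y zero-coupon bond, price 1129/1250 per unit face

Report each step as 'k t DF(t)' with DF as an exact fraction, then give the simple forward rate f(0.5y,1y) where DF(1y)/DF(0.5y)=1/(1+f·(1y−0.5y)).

1 1/2 4753/5000
2 1 1129/1250
f(0.5y,1y) = ((4753/5000)/(1129/1250) − 1)/(1/2) = 237/2258 ≈ 10.4960%

step 1 [0.5y] zero: DF = P = 4753/5000 ≈ 0.950600
step 2 [1y] zero: DF = P = 1129/1250 ≈ 0.903200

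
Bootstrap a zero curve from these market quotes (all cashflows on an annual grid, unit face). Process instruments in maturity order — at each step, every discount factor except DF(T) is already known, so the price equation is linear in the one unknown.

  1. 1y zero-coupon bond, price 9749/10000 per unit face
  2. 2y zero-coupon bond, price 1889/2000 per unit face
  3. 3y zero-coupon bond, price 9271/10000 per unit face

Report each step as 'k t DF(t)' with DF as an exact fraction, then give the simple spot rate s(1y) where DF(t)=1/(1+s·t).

1 1 9749/10000
2 2 1889/2000
3 3 9271/10000
s(1y) = (1/(9749/10000) − 1)/(1) = 251/9749 ≈ 2.5746%

step 1 [1y] zero: DF = P = 9749/10000 ≈ 0.974900
step 2 [2y] zero: DF = P = 1889/2000 ≈ 0.944500
step 3 [3y] zero: DF = P = 9271/10000 ≈ 0.927100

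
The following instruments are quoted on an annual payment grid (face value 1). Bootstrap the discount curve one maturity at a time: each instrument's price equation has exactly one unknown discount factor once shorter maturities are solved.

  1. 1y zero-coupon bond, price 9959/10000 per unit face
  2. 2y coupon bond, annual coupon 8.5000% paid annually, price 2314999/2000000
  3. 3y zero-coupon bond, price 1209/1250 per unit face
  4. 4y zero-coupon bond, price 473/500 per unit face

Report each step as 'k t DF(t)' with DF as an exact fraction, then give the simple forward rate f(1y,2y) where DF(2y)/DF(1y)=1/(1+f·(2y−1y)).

step 1 [1y] zero: DF = P = 9959/10000 ≈ 0.995900
step 2 [2y] bond c/1=17/200: DF=(2314999/2000000 − 17/200·(0.995900))/(1+17/200) = 618/625 ≈ 0.988800
step 3 [3y] zero: DF = P = 1209/1250 ≈ 0.967200
step 4 [4y] zero: DF = P = 473/500 ≈ 0.946000

1 1 9959/10000
2 2 618/625
3 3 1209/1250
4 4 473/500
f(1y,2y) = ((9959/10000)/(618/625) − 1)/(1) = 71/9888 ≈ 0.7180%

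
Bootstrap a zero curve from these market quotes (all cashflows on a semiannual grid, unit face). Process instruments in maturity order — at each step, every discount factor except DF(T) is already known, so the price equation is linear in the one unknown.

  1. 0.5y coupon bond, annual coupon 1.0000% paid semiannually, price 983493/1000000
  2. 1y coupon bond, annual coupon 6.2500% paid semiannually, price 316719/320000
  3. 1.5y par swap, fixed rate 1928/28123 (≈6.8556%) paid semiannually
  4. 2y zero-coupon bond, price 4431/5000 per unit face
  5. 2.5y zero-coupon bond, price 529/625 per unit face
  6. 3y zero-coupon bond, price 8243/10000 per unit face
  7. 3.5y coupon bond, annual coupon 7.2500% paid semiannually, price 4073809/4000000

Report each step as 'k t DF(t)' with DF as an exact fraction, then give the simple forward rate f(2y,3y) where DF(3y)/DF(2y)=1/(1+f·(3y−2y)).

1 1/2 4893/5000
2 1 9301/10000
3 3/2 2259/2500
4 2 4431/5000
5 5/2 529/625
6 3 8243/10000
7 7/2 159/200
f(2y,3y) = ((4431/5000)/(8243/10000) − 1)/(1) = 619/8243 ≈ 7.5094%

step 1 [0.5y] bond c/2=1/200: DF=(983493/1000000 − 1/200·(0))/(1+1/200) = 4893/5000 ≈ 0.978600
step 2 [1y] bond c/2=1/32: DF=(316719/320000 − 1/32·(0.978600))/(1+1/32) = 9301/10000 ≈ 0.930100
step 3 [1.5y] swap r/2=964/28123: DF=(1 − 964/28123·(0.978600+0.930100))/(1+964/28123) = 2259/2500 ≈ 0.903600
step 4 [2y] zero: DF = P = 4431/5000 ≈ 0.886200
step 5 [2.5y] zero: DF = P = 529/625 ≈ 0.846400
step 6 [3y] zero: DF = P = 8243/10000 ≈ 0.824300
step 7 [3.5y] bond c/2=29/800: DF=(4073809/4000000 − 29/800·(0.978600+0.930100+0.903600+0.886200+0.846400+0.824300))/(1+29/800) = 159/200 ≈ 0.795000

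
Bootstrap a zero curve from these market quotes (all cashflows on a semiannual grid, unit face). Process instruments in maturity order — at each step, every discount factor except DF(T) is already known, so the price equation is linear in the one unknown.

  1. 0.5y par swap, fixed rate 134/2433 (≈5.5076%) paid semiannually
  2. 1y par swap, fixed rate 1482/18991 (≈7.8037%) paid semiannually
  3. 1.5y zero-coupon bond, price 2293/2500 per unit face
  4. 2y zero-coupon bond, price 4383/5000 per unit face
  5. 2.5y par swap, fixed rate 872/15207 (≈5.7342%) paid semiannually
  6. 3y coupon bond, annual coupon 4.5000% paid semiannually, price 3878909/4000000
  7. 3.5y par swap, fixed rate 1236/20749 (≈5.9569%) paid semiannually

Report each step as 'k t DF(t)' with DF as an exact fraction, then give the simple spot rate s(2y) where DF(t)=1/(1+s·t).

step 1 [0.5y] swap r/2=67/2433: DF=(1 − 67/2433·(0))/(1+67/2433) = 2433/2500 ≈ 0.973200
step 2 [1y] swap r/2=741/18991: DF=(1 − 741/18991·(0.973200))/(1+741/18991) = 9259/10000 ≈ 0.925900
step 3 [1.5y] zero: DF = P = 2293/2500 ≈ 0.917200
step 4 [2y] zero: DF = P = 4383/5000 ≈ 0.876600
step 5 [2.5y] swap r/2=436/15207: DF=(1 − 436/15207·(0.973200+0.925900+0.917200+0.876600))/(1+436/15207) = 2173/2500 ≈ 0.869200
step 6 [3y] bond c/2=9/400: DF=(3878909/4000000 − 9/400·(0.973200+0.925900+0.917200+0.876600+0.869200))/(1+9/400) = 106/125 ≈ 0.848000
step 7 [3.5y] swap r/2=618/20749: DF=(1 − 618/20749·(0.973200+0.925900+0.917200+0.876600+0.869200+0.848000))/(1+618/20749) = 4073/5000 ≈ 0.814600

1 1/2 2433/2500
2 1 9259/10000
3 3/2 2293/2500
4 2 4383/5000
5 5/2 2173/2500
6 3 106/125
7 7/2 4073/5000
s(2y) = (1/(4383/5000) − 1)/(2) = 617/8766 ≈ 7.0386%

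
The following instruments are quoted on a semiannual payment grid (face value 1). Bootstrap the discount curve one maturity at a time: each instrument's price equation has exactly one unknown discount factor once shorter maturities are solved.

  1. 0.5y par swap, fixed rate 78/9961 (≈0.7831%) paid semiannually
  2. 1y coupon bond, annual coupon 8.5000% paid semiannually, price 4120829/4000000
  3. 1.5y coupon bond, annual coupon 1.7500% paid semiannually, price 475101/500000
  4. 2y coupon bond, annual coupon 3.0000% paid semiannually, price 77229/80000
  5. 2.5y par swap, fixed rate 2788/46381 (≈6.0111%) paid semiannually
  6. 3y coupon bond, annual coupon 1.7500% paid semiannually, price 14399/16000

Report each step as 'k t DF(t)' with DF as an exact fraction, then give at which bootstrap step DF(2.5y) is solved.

step 1 [0.5y] swap r/2=39/9961: DF=(1 − 39/9961·(0))/(1+39/9961) = 9961/10000 ≈ 0.996100
step 2 [1y] bond c/2=17/400: DF=(4120829/4000000 − 17/400·(0.996100))/(1+17/400) = 2369/2500 ≈ 0.947600
step 3 [1.5y] bond c/2=7/800: DF=(475101/500000 − 7/800·(0.996100+0.947600))/(1+7/800) = 9251/10000 ≈ 0.925100
step 4 [2y] bond c/2=3/200: DF=(77229/80000 − 3/200·(0.996100+0.947600+0.925100))/(1+3/200) = 9087/10000 ≈ 0.908700
step 5 [2.5y] swap r/2=1394/46381: DF=(1 − 1394/46381·(0.996100+0.947600+0.925100+0.908700))/(1+1394/46381) = 4303/5000 ≈ 0.860600
step 6 [3y] bond c/2=7/800: DF=(14399/16000 − 7/800·(0.996100+0.947600+0.925100+0.908700+0.860600))/(1+7/800) = 8519/10000 ≈ 0.851900

1 1/2 9961/10000
2 1 2369/2500
3 3/2 9251/10000
4 2 9087/10000
5 5/2 4303/5000
6 3 8519/10000
DF(2.5y) is solved at step 5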